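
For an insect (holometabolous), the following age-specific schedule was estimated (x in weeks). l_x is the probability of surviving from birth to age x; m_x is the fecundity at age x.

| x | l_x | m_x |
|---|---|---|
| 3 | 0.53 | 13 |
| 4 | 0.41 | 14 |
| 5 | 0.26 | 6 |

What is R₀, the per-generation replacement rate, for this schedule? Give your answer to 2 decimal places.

14.19

R₀ = Σ l_x m_x:
  age 3: 0.53 × 13 = 6.8900
  age 4: 0.41 × 14 = 5.7400
  age 5: 0.26 × 6 = 1.5600
R₀ = 6.8900 + 5.7400 + 1.5600 = 14.1900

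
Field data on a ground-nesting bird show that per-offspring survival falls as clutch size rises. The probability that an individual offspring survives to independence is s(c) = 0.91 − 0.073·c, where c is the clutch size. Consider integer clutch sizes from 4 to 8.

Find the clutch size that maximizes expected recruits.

Expected recruits = c × s(c):
  c=4: 4 × 0.618 = 2.472
  c=5: 5 × 0.545 = 2.725
  c=6: 6 × 0.472 = 2.832
  c=7: 7 × 0.399 = 2.793
  c=8: 8 × 0.326 = 2.608
Maximum at c = 6 (2.832 recruits).

6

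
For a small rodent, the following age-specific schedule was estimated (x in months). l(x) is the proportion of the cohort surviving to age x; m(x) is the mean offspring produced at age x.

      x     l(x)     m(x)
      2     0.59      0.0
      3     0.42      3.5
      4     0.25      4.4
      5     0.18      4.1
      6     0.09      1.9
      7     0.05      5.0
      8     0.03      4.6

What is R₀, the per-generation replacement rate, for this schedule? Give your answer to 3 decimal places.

R₀ = Σ l(x) m(x):
  age 2: 0.59 × 0.0 = 0.0000
  age 3: 0.42 × 3.5 = 1.4700
  age 4: 0.25 × 4.4 = 1.1000
  age 5: 0.18 × 4.1 = 0.7380
  age 6: 0.09 × 1.9 = 0.1710
  age 7: 0.05 × 5.0 = 0.2500
  age 8: 0.03 × 4.6 = 0.1380
R₀ = 0.0000 + 1.4700 + 1.1000 + 0.7380 + 0.1710 + 0.2500 + 0.1380 = 3.8670

3.867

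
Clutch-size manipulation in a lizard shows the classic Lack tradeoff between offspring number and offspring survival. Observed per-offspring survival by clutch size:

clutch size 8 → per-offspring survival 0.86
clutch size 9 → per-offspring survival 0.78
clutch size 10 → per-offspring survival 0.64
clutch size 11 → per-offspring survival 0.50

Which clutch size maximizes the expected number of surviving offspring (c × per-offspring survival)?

9

Expected surviving offspring = c × s(c):
  c=8: 8 × 0.86 = 6.880
  c=9: 9 × 0.78 = 7.020
  c=10: 10 × 0.64 = 6.400
  c=11: 11 × 0.50 = 5.500
Maximum at c = 9 (7.020 surviving offspring).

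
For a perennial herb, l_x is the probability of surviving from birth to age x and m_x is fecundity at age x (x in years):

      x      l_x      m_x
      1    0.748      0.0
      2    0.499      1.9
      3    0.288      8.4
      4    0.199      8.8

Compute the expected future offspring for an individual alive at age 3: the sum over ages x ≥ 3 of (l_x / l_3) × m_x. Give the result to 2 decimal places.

14.48

l_3 = 0.288. Conditional survival from age 3 to x is l_x / l_3.
  x=3: (0.288/0.288) × 8.4 = 8.4000
  x=4: (0.199/0.288) × 8.8 = 6.0806
Sum = 8.4000 + 6.0806 = 14.4806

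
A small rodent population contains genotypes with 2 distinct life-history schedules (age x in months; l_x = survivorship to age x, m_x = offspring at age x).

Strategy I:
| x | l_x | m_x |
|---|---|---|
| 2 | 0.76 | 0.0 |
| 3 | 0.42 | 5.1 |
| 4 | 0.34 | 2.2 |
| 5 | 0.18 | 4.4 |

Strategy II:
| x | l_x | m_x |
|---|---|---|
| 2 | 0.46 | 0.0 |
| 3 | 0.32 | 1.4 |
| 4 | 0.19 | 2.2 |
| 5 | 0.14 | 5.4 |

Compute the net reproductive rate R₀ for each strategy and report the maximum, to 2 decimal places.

Strategy I: R₀ = 0.76×0.0 + 0.42×5.1 + 0.34×2.2 + 0.18×4.4 = 3.6820
Strategy II: R₀ = 0.46×0.0 + 0.32×1.4 + 0.19×2.2 + 0.14×5.4 = 1.6220
Highest R₀: strategy I with 3.6820.

3.68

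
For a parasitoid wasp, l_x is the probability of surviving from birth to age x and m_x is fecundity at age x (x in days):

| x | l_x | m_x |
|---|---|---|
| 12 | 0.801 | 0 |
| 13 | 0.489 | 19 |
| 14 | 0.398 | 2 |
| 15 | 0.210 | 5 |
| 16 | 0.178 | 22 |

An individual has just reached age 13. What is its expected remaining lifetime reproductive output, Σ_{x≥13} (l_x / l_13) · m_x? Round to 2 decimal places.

l_13 = 0.489. Conditional survival from age 13 to x is l_x / l_13.
  x=13: (0.489/0.489) × 19 = 19.0000
  x=14: (0.398/0.489) × 2 = 1.6278
  x=15: (0.210/0.489) × 5 = 2.1472
  x=16: (0.178/0.489) × 22 = 8.0082
Sum = 19.0000 + 1.6278 + 2.1472 + 8.0082 = 30.7832

30.78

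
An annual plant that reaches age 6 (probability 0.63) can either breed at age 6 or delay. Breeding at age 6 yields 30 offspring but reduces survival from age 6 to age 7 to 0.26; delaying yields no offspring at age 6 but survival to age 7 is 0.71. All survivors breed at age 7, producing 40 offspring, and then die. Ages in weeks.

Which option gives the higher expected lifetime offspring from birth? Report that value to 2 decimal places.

25.45

breed at age 6: R₀ = 0.63 × (30 + 0.26 × 40) = 0.63 × 40.4000 = 25.4520
delay to age 7: R₀ = 0.63 × (0.71 × 40) = 0.63 × 28.4000 = 17.8920
Higher: breed at age 6 (25.4520).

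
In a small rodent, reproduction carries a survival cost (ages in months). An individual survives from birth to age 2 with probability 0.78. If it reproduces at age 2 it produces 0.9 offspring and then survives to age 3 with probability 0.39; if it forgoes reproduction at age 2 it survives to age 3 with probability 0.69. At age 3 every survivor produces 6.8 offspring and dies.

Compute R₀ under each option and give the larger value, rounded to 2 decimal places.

breed at age 2: R₀ = 0.78 × (0.9 + 0.39 × 6.8) = 0.78 × 3.5520 = 2.7706
delay to age 3: R₀ = 0.78 × (0.69 × 6.8) = 0.78 × 4.6920 = 3.6598
Higher: delay to age 3 (3.6598).

3.66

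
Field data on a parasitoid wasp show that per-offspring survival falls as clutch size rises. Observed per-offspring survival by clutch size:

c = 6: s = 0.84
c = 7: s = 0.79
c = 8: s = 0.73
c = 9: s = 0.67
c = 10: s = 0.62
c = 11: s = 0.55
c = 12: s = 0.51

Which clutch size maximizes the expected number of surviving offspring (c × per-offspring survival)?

Expected surviving offspring = c × s(c):
  c=6: 6 × 0.84 = 5.040
  c=7: 7 × 0.79 = 5.530
  c=8: 8 × 0.73 = 5.840
  c=9: 9 × 0.67 = 6.030
  c=10: 10 × 0.62 = 6.200
  c=11: 11 × 0.55 = 6.050
  c=12: 12 × 0.51 = 6.120
Maximum at c = 10 (6.200 surviving offspring).

10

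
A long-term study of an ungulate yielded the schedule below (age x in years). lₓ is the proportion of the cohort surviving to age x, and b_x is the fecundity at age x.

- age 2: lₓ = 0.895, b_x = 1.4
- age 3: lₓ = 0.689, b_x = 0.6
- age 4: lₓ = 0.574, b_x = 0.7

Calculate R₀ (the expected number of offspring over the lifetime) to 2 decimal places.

R₀ = Σ lₓ b_x:
  age 2: 0.895 × 1.4 = 1.2530
  age 3: 0.689 × 0.6 = 0.4134
  age 4: 0.574 × 0.7 = 0.4018
R₀ = 1.2530 + 0.4134 + 0.4018 = 2.0682

2.07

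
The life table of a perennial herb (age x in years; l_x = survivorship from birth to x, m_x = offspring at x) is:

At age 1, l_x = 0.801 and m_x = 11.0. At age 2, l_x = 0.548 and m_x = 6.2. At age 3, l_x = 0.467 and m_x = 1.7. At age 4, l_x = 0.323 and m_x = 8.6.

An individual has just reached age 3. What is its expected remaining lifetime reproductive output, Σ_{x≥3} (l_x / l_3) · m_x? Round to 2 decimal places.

l_3 = 0.467. Conditional survival from age 3 to x is l_x / l_3.
  x=3: (0.467/0.467) × 1.7 = 1.7000
  x=4: (0.323/0.467) × 8.6 = 5.9482
Sum = 1.7000 + 5.9482 = 7.6482

7.65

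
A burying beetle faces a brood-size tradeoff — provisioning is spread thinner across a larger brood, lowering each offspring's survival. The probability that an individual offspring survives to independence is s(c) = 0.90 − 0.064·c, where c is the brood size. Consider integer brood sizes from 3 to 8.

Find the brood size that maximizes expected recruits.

7

Expected recruits = c × s(c):
  c=3: 3 × 0.708 = 2.124
  c=4: 4 × 0.644 = 2.576
  c=5: 5 × 0.580 = 2.900
  c=6: 6 × 0.516 = 3.096
  c=7: 7 × 0.452 = 3.164
  c=8: 8 × 0.388 = 3.104
Maximum at c = 7 (3.164 recruits).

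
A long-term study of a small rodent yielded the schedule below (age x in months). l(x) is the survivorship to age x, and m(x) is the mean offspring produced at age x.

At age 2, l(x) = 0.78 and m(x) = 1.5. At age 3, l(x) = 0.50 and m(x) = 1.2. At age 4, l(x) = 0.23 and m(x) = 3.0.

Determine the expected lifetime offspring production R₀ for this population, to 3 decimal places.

R₀ = Σ l(x) m(x):
  age 2: 0.78 × 1.5 = 1.1700
  age 3: 0.50 × 1.2 = 0.6000
  age 4: 0.23 × 3.0 = 0.6900
R₀ = 1.1700 + 0.6000 + 0.6900 = 2.4600

2.460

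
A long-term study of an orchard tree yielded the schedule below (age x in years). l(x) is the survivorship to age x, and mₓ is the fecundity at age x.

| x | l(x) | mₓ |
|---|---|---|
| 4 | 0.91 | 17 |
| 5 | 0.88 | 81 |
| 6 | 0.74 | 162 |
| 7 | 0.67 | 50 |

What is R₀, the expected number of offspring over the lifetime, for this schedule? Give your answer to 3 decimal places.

240.130

R₀ = Σ l(x) mₓ:
  age 4: 0.91 × 17 = 15.4700
  age 5: 0.88 × 81 = 71.2800
  age 6: 0.74 × 162 = 119.8800
  age 7: 0.67 × 50 = 33.5000
R₀ = 15.4700 + 71.2800 + 119.8800 + 33.5000 = 240.1300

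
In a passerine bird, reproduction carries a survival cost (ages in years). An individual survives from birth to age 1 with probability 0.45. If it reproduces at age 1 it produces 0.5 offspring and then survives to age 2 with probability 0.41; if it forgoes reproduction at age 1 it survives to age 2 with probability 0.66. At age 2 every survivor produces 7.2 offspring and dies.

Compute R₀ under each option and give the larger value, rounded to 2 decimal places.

2.14

breed at age 1: R₀ = 0.45 × (0.5 + 0.41 × 7.2) = 0.45 × 3.4520 = 1.5534
delay to age 2: R₀ = 0.45 × (0.66 × 7.2) = 0.45 × 4.7520 = 2.1384
Higher: delay to age 2 (2.1384).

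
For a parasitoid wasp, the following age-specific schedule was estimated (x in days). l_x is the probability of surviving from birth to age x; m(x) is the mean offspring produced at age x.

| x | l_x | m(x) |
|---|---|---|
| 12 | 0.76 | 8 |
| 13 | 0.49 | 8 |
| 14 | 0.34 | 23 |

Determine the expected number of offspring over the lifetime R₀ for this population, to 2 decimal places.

17.82

R₀ = Σ l_x m(x):
  age 12: 0.76 × 8 = 6.0800
  age 13: 0.49 × 8 = 3.9200
  age 14: 0.34 × 23 = 7.8200
R₀ = 6.0800 + 3.9200 + 7.8200 = 17.8200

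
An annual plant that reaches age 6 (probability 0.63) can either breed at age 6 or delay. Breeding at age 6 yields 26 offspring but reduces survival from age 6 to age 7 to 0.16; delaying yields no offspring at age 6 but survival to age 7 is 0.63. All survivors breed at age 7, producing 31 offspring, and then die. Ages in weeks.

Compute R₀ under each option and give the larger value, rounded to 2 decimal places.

breed at age 6: R₀ = 0.63 × (26 + 0.16 × 31) = 0.63 × 30.9600 = 19.5048
delay to age 7: R₀ = 0.63 × (0.63 × 31) = 0.63 × 19.5300 = 12.3039
Higher: breed at age 6 (19.5048).

19.50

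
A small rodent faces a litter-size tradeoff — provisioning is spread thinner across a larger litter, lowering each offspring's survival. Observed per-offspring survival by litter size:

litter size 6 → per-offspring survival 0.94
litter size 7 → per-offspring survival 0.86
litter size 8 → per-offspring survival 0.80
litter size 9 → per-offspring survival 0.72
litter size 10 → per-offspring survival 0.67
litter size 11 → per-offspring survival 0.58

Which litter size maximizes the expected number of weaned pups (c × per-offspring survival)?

10

Expected weaned pups = c × s(c):
  c=6: 6 × 0.94 = 5.640
  c=7: 7 × 0.86 = 6.020
  c=8: 8 × 0.80 = 6.400
  c=9: 9 × 0.72 = 6.480
  c=10: 10 × 0.67 = 6.700
  c=11: 11 × 0.58 = 6.380
Maximum at c = 10 (6.700 weaned pups).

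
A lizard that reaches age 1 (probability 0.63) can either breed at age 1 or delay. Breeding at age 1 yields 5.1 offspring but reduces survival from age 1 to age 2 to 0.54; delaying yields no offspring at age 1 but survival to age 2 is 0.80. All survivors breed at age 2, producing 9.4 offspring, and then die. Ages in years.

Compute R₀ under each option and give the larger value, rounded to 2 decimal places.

breed at age 1: R₀ = 0.63 × (5.1 + 0.54 × 9.4) = 0.63 × 10.1760 = 6.4109
delay to age 2: R₀ = 0.63 × (0.80 × 9.4) = 0.63 × 7.5200 = 4.7376
Higher: breed at age 1 (6.4109).

6.41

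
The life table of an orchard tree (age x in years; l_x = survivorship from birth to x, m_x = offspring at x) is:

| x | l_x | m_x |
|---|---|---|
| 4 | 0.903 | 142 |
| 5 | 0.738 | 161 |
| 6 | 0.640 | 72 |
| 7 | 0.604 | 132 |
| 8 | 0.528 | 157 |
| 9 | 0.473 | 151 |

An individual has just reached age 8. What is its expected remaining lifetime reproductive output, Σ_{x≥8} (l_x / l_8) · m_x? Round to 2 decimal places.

292.27

l_8 = 0.528. Conditional survival from age 8 to x is l_x / l_8.
  x=8: (0.528/0.528) × 157 = 157.0000
  x=9: (0.473/0.528) × 151 = 135.2708
Sum = 157.0000 + 135.2708 = 292.2708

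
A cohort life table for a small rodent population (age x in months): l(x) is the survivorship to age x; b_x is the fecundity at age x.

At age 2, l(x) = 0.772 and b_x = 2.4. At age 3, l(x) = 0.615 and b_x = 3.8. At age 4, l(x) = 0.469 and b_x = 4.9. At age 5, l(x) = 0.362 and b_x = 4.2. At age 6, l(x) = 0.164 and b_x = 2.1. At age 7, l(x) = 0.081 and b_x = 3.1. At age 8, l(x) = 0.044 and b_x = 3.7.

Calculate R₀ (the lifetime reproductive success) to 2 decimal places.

8.77

R₀ = Σ l(x) b_x:
  age 2: 0.772 × 2.4 = 1.8528
  age 3: 0.615 × 3.8 = 2.3370
  age 4: 0.469 × 4.9 = 2.2981
  age 5: 0.362 × 4.2 = 1.5204
  age 6: 0.164 × 2.1 = 0.3444
  age 7: 0.081 × 3.1 = 0.2511
  age 8: 0.044 × 3.7 = 0.1628
R₀ = 1.8528 + 2.3370 + 2.2981 + 1.5204 + 0.3444 + 0.2511 + 0.1628 = 8.7666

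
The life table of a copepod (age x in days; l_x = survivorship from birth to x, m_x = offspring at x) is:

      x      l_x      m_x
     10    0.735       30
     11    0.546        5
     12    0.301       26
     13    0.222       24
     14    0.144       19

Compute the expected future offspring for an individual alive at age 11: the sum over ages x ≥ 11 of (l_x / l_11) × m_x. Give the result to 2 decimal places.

34.10

l_11 = 0.546. Conditional survival from age 11 to x is l_x / l_11.
  x=11: (0.546/0.546) × 5 = 5.0000
  x=12: (0.301/0.546) × 26 = 14.3333
  x=13: (0.222/0.546) × 24 = 9.7582
  x=14: (0.144/0.546) × 19 = 5.0110
Sum = 5.0000 + 14.3333 + 9.7582 + 5.0110 = 34.1026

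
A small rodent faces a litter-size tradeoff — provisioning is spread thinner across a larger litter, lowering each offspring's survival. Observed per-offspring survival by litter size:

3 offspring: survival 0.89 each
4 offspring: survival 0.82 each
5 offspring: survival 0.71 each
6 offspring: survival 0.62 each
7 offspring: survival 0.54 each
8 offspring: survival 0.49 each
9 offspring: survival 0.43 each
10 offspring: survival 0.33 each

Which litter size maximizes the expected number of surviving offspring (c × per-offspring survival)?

8

Expected surviving offspring = c × s(c):
  c=3: 3 × 0.89 = 2.670
  c=4: 4 × 0.82 = 3.280
  c=5: 5 × 0.71 = 3.550
  c=6: 6 × 0.62 = 3.720
  c=7: 7 × 0.54 = 3.780
  c=8: 8 × 0.49 = 3.920
  c=9: 9 × 0.43 = 3.870
  c=10: 10 × 0.33 = 3.300
Maximum at c = 8 (3.920 surviving offspring).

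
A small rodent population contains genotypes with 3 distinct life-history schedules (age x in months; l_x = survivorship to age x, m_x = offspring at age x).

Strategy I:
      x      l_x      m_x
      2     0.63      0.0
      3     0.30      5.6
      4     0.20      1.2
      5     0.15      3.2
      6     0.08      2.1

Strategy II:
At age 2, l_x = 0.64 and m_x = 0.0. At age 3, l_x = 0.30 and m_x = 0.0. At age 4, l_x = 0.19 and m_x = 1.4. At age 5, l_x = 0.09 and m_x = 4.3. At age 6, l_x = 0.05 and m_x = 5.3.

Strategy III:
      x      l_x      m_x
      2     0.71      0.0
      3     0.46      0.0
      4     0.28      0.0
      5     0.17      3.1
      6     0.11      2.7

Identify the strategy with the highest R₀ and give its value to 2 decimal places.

Strategy I: R₀ = 0.63×0.0 + 0.30×5.6 + 0.20×1.2 + 0.15×3.2 + 0.08×2.1 = 2.5680
Strategy II: R₀ = 0.64×0.0 + 0.30×0.0 + 0.19×1.4 + 0.09×4.3 + 0.05×5.3 = 0.9180
Strategy III: R₀ = 0.71×0.0 + 0.46×0.0 + 0.28×0.0 + 0.17×3.1 + 0.11×2.7 = 0.8240
Highest R₀: strategy I with 2.5680.

2.57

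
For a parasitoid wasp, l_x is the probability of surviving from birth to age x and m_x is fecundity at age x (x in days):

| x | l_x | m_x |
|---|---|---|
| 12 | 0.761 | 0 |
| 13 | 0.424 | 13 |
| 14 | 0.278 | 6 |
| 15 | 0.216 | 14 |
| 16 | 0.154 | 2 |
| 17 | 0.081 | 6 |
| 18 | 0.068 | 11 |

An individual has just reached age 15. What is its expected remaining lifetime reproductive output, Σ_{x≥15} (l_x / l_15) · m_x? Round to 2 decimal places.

l_15 = 0.216. Conditional survival from age 15 to x is l_x / l_15.
  x=15: (0.216/0.216) × 14 = 14.0000
  x=16: (0.154/0.216) × 2 = 1.4259
  x=17: (0.081/0.216) × 6 = 2.2500
  x=18: (0.068/0.216) × 11 = 3.4630
Sum = 14.0000 + 1.4259 + 2.2500 + 3.4630 = 21.1389

21.14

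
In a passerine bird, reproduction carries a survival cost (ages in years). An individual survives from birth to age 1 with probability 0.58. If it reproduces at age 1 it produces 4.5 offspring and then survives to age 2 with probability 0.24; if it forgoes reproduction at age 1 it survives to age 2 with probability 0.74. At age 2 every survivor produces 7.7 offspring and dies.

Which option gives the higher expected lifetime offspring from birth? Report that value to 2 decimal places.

3.68

breed at age 1: R₀ = 0.58 × (4.5 + 0.24 × 7.7) = 0.58 × 6.3480 = 3.6818
delay to age 2: R₀ = 0.58 × (0.74 × 7.7) = 0.58 × 5.6980 = 3.3048
Higher: breed at age 1 (3.6818).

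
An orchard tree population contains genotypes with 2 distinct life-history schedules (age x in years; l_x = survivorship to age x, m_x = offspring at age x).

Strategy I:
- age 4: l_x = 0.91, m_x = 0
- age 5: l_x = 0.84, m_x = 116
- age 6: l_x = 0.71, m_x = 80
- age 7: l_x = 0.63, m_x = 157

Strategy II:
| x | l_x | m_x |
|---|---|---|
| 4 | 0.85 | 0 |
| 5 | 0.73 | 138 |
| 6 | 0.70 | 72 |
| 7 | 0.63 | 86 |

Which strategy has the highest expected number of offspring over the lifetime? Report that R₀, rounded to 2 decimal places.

253.15

Strategy I: R₀ = 0.91×0 + 0.84×116 + 0.71×80 + 0.63×157 = 253.1500
Strategy II: R₀ = 0.85×0 + 0.73×138 + 0.70×72 + 0.63×86 = 205.3200
Highest R₀: strategy I with 253.1500.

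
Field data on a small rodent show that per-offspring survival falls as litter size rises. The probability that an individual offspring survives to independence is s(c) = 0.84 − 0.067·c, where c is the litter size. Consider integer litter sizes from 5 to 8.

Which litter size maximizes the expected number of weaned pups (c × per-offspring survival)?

Expected weaned pups = c × s(c):
  c=5: 5 × 0.505 = 2.525
  c=6: 6 × 0.438 = 2.628
  c=7: 7 × 0.371 = 2.597
  c=8: 8 × 0.304 = 2.432
Maximum at c = 6 (2.628 weaned pups).

6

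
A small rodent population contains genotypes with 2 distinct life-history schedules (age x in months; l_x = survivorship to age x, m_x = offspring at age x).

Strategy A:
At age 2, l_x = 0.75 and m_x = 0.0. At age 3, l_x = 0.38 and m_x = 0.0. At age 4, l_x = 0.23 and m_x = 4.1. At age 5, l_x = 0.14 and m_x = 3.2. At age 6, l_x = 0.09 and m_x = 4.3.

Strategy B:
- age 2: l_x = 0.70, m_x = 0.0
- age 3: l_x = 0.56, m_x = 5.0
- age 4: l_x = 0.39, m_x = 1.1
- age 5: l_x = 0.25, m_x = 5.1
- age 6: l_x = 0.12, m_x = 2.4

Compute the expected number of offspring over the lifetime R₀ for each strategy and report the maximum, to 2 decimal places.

4.79

Strategy A: R₀ = 0.75×0.0 + 0.38×0.0 + 0.23×4.1 + 0.14×3.2 + 0.09×4.3 = 1.7780
Strategy B: R₀ = 0.70×0.0 + 0.56×5.0 + 0.39×1.1 + 0.25×5.1 + 0.12×2.4 = 4.7920
Highest R₀: strategy B with 4.7920.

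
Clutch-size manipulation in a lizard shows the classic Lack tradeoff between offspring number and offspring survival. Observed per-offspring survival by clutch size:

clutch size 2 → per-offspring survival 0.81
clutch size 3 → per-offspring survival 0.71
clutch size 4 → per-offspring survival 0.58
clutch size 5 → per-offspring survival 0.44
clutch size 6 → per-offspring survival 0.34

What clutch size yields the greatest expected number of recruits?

4

Expected recruits = c × s(c):
  c=2: 2 × 0.81 = 1.620
  c=3: 3 × 0.71 = 2.130
  c=4: 4 × 0.58 = 2.320
  c=5: 5 × 0.44 = 2.200
  c=6: 6 × 0.34 = 2.040
Maximum at c = 4 (2.320 recruits).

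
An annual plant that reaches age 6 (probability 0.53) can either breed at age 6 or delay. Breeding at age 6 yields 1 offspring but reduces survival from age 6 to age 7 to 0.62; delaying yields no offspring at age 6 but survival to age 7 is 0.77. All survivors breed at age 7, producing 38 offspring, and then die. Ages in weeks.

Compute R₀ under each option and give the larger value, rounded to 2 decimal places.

15.51

breed at age 6: R₀ = 0.53 × (1 + 0.62 × 38) = 0.53 × 24.5600 = 13.0168
delay to age 7: R₀ = 0.53 × (0.77 × 38) = 0.53 × 29.2600 = 15.5078
Higher: delay to age 7 (15.5078).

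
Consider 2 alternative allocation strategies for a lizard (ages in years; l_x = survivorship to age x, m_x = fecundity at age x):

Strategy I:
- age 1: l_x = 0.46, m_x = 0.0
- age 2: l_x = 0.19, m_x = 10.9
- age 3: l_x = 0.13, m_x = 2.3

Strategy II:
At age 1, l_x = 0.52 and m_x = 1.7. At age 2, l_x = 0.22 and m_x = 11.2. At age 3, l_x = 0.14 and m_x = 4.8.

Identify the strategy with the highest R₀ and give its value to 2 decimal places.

4.02

Strategy I: R₀ = 0.46×0.0 + 0.19×10.9 + 0.13×2.3 = 2.3700
Strategy II: R₀ = 0.52×1.7 + 0.22×11.2 + 0.14×4.8 = 4.0200
Highest R₀: strategy II with 4.0200.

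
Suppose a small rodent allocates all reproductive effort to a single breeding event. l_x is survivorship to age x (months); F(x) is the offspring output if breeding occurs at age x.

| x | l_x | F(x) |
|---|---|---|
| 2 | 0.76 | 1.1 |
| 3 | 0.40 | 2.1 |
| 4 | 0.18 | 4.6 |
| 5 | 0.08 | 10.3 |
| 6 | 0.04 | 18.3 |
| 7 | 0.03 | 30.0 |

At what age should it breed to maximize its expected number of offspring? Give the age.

Expected offspring if breeding at age x = l_x × F(x):
  age 2: 0.76 × 1.1 = 0.836
  age 3: 0.40 × 2.1 = 0.840
  age 4: 0.18 × 4.6 = 0.828
  age 5: 0.08 × 10.3 = 0.824
  age 6: 0.04 × 18.3 = 0.732
  age 7: 0.03 × 30.0 = 0.900
Maximum at age 7 (0.900).

7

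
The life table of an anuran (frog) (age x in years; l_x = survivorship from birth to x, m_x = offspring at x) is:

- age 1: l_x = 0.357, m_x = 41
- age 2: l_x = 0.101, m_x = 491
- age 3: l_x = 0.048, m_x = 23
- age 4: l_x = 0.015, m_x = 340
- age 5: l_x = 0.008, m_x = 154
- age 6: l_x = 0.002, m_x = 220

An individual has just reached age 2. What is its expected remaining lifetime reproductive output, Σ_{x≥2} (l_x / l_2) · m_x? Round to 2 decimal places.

l_2 = 0.101. Conditional survival from age 2 to x is l_x / l_2.
  x=2: (0.101/0.101) × 491 = 491.0000
  x=3: (0.048/0.101) × 23 = 10.9307
  x=4: (0.015/0.101) × 340 = 50.4950
  x=5: (0.008/0.101) × 154 = 12.1980
  x=6: (0.002/0.101) × 220 = 4.3564
Sum = 491.0000 + 10.9307 + 50.4950 + 12.1980 + 4.3564 = 568.9802

568.98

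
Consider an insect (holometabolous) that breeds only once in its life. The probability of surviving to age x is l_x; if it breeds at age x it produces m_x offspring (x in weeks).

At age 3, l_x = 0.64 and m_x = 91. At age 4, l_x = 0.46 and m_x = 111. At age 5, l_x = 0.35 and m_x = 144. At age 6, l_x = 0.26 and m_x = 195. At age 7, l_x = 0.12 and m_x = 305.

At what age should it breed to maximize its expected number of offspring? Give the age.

3

Expected offspring if breeding at age x = l_x × m_x:
  age 3: 0.64 × 91 = 58.240
  age 4: 0.46 × 111 = 51.060
  age 5: 0.35 × 144 = 50.400
  age 6: 0.26 × 195 = 50.700
  age 7: 0.12 × 305 = 36.600
Maximum at age 3 (58.240).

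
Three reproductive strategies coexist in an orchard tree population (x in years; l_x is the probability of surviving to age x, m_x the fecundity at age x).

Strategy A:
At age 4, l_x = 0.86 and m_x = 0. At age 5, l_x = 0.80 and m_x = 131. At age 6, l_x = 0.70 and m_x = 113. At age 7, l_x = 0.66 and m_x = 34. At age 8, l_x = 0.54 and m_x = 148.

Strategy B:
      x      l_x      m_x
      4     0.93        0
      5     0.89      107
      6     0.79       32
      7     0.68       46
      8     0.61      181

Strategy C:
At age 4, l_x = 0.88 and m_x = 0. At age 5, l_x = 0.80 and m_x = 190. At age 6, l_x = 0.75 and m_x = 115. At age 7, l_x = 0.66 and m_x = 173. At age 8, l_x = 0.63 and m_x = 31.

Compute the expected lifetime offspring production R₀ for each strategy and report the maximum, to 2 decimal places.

371.96

Strategy A: R₀ = 0.86×0 + 0.80×131 + 0.70×113 + 0.66×34 + 0.54×148 = 286.2600
Strategy B: R₀ = 0.93×0 + 0.89×107 + 0.79×32 + 0.68×46 + 0.61×181 = 262.2000
Strategy C: R₀ = 0.88×0 + 0.80×190 + 0.75×115 + 0.66×173 + 0.63×31 = 371.9600
Highest R₀: strategy C with 371.9600.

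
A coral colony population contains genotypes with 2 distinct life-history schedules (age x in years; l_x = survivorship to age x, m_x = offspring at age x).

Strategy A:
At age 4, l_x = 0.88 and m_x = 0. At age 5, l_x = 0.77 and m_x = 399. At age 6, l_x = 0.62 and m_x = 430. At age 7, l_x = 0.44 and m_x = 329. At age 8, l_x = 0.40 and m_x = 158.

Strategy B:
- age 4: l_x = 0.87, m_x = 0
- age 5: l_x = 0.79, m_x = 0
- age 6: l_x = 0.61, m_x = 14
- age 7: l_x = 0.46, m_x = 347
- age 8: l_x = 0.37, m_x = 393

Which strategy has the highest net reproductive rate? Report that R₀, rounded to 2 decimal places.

781.79

Strategy A: R₀ = 0.88×0 + 0.77×399 + 0.62×430 + 0.44×329 + 0.40×158 = 781.7900
Strategy B: R₀ = 0.87×0 + 0.79×0 + 0.61×14 + 0.46×347 + 0.37×393 = 313.5700
Highest R₀: strategy A with 781.7900.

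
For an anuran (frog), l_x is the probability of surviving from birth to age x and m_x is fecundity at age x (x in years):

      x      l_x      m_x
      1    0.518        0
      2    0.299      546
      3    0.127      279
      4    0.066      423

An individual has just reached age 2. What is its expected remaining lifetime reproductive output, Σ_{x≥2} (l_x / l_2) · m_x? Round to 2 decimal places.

l_2 = 0.299. Conditional survival from age 2 to x is l_x / l_2.
  x=2: (0.299/0.299) × 546 = 546.0000
  x=3: (0.127/0.299) × 279 = 118.5050
  x=4: (0.066/0.299) × 423 = 93.3712
Sum = 546.0000 + 118.5050 + 93.3712 = 757.8763

757.88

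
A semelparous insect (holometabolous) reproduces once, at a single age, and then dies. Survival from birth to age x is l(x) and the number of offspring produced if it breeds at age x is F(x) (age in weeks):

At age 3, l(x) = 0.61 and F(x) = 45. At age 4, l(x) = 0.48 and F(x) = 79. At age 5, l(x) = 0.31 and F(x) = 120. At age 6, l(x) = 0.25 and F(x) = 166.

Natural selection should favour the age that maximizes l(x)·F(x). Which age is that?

6

Expected offspring if breeding at age x = l(x) × F(x):
  age 3: 0.61 × 45 = 27.450
  age 4: 0.48 × 79 = 37.920
  age 5: 0.31 × 120 = 37.200
  age 6: 0.25 × 166 = 41.500
Maximum at age 6 (41.500).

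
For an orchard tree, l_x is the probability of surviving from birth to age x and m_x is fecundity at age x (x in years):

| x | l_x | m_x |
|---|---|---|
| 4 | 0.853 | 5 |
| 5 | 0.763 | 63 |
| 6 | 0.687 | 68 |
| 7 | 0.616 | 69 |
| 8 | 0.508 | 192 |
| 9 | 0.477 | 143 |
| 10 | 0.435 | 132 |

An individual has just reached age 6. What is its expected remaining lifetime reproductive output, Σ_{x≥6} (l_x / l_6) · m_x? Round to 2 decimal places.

l_6 = 0.687. Conditional survival from age 6 to x is l_x / l_6.
  x=6: (0.687/0.687) × 68 = 68.0000
  x=7: (0.616/0.687) × 69 = 61.8690
  x=8: (0.508/0.687) × 192 = 141.9738
  x=9: (0.477/0.687) × 143 = 99.2882
  x=10: (0.435/0.687) × 132 = 83.5808
Sum = 68.0000 + 61.8690 + 141.9738 + 99.2882 + 83.5808 = 454.7118

454.71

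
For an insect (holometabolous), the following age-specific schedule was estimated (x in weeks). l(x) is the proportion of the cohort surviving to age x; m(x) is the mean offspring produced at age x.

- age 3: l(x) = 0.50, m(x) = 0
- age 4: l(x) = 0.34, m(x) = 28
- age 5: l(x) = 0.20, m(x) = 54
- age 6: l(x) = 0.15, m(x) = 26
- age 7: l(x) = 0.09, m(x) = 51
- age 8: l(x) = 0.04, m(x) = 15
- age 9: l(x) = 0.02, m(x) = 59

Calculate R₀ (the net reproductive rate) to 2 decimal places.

30.59

R₀ = Σ l(x) m(x):
  age 3: 0.50 × 0 = 0.0000
  age 4: 0.34 × 28 = 9.5200
  age 5: 0.20 × 54 = 10.8000
  age 6: 0.15 × 26 = 3.9000
  age 7: 0.09 × 51 = 4.5900
  age 8: 0.04 × 15 = 0.6000
  age 9: 0.02 × 59 = 1.1800
R₀ = 0.0000 + 9.5200 + 10.8000 + 3.9000 + 4.5900 + 0.6000 + 1.1800 = 30.5900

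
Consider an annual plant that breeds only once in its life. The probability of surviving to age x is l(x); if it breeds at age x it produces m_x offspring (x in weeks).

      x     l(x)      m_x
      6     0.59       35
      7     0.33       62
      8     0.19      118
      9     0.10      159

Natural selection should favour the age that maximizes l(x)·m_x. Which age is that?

8

Expected offspring if breeding at age x = l(x) × m_x:
  age 6: 0.59 × 35 = 20.650
  age 7: 0.33 × 62 = 20.460
  age 8: 0.19 × 118 = 22.420
  age 9: 0.10 × 159 = 15.900
Maximum at age 8 (22.420).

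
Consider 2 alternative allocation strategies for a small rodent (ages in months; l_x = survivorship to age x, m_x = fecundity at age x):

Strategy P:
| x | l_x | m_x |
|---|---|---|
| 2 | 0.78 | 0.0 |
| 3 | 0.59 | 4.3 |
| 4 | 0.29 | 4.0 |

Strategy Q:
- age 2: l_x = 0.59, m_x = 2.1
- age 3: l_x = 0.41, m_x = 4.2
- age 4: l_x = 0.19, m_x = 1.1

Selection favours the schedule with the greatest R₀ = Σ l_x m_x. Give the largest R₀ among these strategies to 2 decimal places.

3.70

Strategy P: R₀ = 0.78×0.0 + 0.59×4.3 + 0.29×4.0 = 3.6970
Strategy Q: R₀ = 0.59×2.1 + 0.41×4.2 + 0.19×1.1 = 3.1700
Highest R₀: strategy P with 3.6970.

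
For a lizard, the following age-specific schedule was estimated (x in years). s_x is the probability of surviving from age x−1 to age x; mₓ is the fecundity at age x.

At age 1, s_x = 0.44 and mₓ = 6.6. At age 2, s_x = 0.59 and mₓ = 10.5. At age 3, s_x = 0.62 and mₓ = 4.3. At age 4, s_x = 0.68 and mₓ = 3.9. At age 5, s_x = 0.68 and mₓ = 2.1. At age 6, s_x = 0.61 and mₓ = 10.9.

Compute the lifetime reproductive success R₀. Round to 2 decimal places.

Survivorship from birth: l_x = s_1·s_2·…·s_x.
  l_1 = 0.44000
  l_2 = 0.25960
  l_3 = 0.16095
  l_4 = 0.10945
  l_5 = 0.07442
  l_6 = 0.04540
R₀ = Σ l_x mₓ:
  age 1: 0.44000 × 6.6 = 2.9040
  age 2: 0.25960 × 10.5 = 2.7258
  age 3: 0.16095 × 4.3 = 0.6921
  age 4: 0.10945 × 3.9 = 0.4269
  age 5: 0.07442 × 2.1 = 0.1563
  age 6: 0.04540 × 10.9 = 0.4949
R₀ = 2.9040 + 2.7258 + 0.6921 + 0.4269 + 0.1563 + 0.4949 = 7.3999

7.40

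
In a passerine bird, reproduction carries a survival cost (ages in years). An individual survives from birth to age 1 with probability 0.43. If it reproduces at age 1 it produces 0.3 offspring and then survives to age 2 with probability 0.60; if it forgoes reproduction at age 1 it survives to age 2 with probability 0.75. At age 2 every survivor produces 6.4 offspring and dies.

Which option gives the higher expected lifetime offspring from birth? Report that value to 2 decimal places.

2.06

breed at age 1: R₀ = 0.43 × (0.3 + 0.60 × 6.4) = 0.43 × 4.1400 = 1.7802
delay to age 2: R₀ = 0.43 × (0.75 × 6.4) = 0.43 × 4.8000 = 2.0640
Higher: delay to age 2 (2.0640).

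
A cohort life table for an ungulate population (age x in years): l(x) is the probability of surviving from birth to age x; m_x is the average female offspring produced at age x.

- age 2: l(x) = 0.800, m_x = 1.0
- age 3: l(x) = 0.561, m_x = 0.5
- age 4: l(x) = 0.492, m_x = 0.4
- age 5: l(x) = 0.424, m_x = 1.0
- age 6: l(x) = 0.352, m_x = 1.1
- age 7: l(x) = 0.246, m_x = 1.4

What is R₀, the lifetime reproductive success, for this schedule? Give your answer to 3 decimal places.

2.433

R₀ = Σ l(x) m_x:
  age 2: 0.800 × 1.0 = 0.8000
  age 3: 0.561 × 0.5 = 0.2805
  age 4: 0.492 × 0.4 = 0.1968
  age 5: 0.424 × 1.0 = 0.4240
  age 6: 0.352 × 1.1 = 0.3872
  age 7: 0.246 × 1.4 = 0.3444
R₀ = 0.8000 + 0.2805 + 0.1968 + 0.4240 + 0.3872 + 0.3444 = 2.4329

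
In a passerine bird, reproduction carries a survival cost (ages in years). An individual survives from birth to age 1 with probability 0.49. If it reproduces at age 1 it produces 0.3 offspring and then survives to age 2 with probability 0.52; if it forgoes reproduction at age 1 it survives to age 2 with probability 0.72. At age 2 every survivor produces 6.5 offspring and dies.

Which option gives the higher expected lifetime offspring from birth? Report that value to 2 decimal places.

2.29

breed at age 1: R₀ = 0.49 × (0.3 + 0.52 × 6.5) = 0.49 × 3.6800 = 1.8032
delay to age 2: R₀ = 0.49 × (0.72 × 6.5) = 0.49 × 4.6800 = 2.2932
Higher: delay to age 2 (2.2932).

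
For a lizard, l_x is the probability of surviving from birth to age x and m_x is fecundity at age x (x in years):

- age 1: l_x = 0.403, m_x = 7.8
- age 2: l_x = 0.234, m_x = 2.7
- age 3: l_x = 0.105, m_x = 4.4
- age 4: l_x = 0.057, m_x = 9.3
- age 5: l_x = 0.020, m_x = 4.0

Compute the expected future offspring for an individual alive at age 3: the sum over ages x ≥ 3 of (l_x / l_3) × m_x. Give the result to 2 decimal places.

l_3 = 0.105. Conditional survival from age 3 to x is l_x / l_3.
  x=3: (0.105/0.105) × 4.4 = 4.4000
  x=4: (0.057/0.105) × 9.3 = 5.0486
  x=5: (0.020/0.105) × 4.0 = 0.7619
Sum = 4.4000 + 5.0486 + 0.7619 = 10.2105

10.21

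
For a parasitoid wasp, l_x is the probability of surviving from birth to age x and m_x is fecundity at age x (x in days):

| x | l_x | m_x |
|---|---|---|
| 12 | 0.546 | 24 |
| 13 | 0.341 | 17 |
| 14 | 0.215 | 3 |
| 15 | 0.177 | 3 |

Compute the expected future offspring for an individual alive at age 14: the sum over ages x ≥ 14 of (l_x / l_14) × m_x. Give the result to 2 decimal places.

5.47

l_14 = 0.215. Conditional survival from age 14 to x is l_x / l_14.
  x=14: (0.215/0.215) × 3 = 3.0000
  x=15: (0.177/0.215) × 3 = 2.4698
Sum = 3.0000 + 2.4698 = 5.4698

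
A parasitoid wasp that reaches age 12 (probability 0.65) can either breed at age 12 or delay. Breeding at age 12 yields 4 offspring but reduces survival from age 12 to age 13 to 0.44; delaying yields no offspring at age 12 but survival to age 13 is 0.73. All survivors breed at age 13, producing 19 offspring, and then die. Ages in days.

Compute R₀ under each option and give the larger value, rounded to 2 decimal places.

9.02

breed at age 12: R₀ = 0.65 × (4 + 0.44 × 19) = 0.65 × 12.3600 = 8.0340
delay to age 13: R₀ = 0.65 × (0.73 × 19) = 0.65 × 13.8700 = 9.0155
Higher: delay to age 13 (9.0155).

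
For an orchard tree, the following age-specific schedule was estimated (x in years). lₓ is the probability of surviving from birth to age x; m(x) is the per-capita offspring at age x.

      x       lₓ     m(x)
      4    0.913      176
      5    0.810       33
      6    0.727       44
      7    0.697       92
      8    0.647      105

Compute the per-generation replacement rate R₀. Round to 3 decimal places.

R₀ = Σ lₓ m(x):
  age 4: 0.913 × 176 = 160.6880
  age 5: 0.810 × 33 = 26.7300
  age 6: 0.727 × 44 = 31.9880
  age 7: 0.697 × 92 = 64.1240
  age 8: 0.647 × 105 = 67.9350
R₀ = 160.6880 + 26.7300 + 31.9880 + 64.1240 + 67.9350 = 351.4650

351.465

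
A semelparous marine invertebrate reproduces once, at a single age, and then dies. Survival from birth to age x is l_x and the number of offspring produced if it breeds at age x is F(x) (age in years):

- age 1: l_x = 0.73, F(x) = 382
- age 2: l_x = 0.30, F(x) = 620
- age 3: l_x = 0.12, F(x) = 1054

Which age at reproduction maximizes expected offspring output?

1

Expected offspring if breeding at age x = l_x × F(x):
  age 1: 0.73 × 382 = 278.860
  age 2: 0.30 × 620 = 186.000
  age 3: 0.12 × 1054 = 126.480
Maximum at age 1 (278.860).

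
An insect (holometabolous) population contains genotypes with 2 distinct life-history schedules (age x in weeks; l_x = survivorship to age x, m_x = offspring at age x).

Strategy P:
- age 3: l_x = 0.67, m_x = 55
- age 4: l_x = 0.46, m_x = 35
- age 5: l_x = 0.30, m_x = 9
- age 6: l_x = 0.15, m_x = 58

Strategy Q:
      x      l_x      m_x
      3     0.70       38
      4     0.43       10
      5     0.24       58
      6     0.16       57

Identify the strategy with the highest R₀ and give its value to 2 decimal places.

64.35

Strategy P: R₀ = 0.67×55 + 0.46×35 + 0.30×9 + 0.15×58 = 64.3500
Strategy Q: R₀ = 0.70×38 + 0.43×10 + 0.24×58 + 0.16×57 = 53.9400
Highest R₀: strategy P with 64.3500.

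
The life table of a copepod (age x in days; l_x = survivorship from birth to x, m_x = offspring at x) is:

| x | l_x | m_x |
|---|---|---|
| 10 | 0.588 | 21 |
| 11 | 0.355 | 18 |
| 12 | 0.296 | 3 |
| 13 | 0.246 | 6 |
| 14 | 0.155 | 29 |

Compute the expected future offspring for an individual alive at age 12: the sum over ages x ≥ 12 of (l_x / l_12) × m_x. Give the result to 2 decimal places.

l_12 = 0.296. Conditional survival from age 12 to x is l_x / l_12.
  x=12: (0.296/0.296) × 3 = 3.0000
  x=13: (0.246/0.296) × 6 = 4.9865
  x=14: (0.155/0.296) × 29 = 15.1858
Sum = 3.0000 + 4.9865 + 15.1858 = 23.1723

23.17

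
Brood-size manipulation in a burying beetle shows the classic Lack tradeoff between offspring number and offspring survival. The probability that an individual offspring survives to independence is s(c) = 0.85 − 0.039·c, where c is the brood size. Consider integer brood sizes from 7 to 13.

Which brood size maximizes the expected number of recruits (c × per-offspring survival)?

11

Expected recruits = c × s(c):
  c=7: 7 × 0.577 = 4.039
  c=8: 8 × 0.538 = 4.304
  c=9: 9 × 0.499 = 4.491
  c=10: 10 × 0.460 = 4.600
  c=11: 11 × 0.421 = 4.631
  c=12: 12 × 0.382 = 4.584
  c=13: 13 × 0.343 = 4.459
Maximum at c = 11 (4.631 recruits).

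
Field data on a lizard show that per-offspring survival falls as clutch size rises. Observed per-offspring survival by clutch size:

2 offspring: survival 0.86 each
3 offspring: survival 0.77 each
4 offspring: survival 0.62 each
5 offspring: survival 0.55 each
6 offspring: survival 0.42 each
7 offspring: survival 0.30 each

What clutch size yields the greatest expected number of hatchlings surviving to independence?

Expected hatchlings surviving to independence = c × s(c):
  c=2: 2 × 0.86 = 1.720
  c=3: 3 × 0.77 = 2.310
  c=4: 4 × 0.62 = 2.480
  c=5: 5 × 0.55 = 2.750
  c=6: 6 × 0.42 = 2.520
  c=7: 7 × 0.30 = 2.100
Maximum at c = 5 (2.750 hatchlings surviving to independence).

5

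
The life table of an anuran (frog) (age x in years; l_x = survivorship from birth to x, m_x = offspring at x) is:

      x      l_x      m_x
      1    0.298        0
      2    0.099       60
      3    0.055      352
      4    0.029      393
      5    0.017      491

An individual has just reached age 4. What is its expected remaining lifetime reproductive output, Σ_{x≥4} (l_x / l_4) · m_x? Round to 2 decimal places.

680.83

l_4 = 0.029. Conditional survival from age 4 to x is l_x / l_4.
  x=4: (0.029/0.029) × 393 = 393.0000
  x=5: (0.017/0.029) × 491 = 287.8276
Sum = 393.0000 + 287.8276 = 680.8276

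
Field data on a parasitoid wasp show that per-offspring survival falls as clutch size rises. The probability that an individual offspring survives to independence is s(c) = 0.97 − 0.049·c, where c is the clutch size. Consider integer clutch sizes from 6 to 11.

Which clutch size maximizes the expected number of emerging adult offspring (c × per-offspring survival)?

10

Expected emerging adult offspring = c × s(c):
  c=6: 6 × 0.676 = 4.056
  c=7: 7 × 0.627 = 4.389
  c=8: 8 × 0.578 = 4.624
  c=9: 9 × 0.529 = 4.761
  c=10: 10 × 0.480 = 4.800
  c=11: 11 × 0.431 = 4.741
Maximum at c = 10 (4.800 emerging adult offspring).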